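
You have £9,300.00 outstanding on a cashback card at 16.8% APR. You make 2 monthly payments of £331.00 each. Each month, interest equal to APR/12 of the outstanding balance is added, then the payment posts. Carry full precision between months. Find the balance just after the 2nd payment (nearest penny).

Monthly rate r = 16.8%/12 = 1.4% = 0.014.
Each month: B ← B·(1+r) − £331.00.
Month 1: interest £130.20; balance after payment £9,099.20.
Month 2: interest £127.39; balance after payment £8,895.59.

£8,895.59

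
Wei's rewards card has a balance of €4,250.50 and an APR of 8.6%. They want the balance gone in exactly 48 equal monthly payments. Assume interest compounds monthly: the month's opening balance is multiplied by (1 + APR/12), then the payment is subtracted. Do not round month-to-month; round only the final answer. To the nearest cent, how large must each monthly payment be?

€104.97

Monthly rate r = 8.6%/12 = 0.716667% = 0.00716667.
Level-payment amortization: P = B₀·r / (1 − (1+r)^(−n)) = 4250.50·0.00716667 / (1 − 1.00717^(−48)).
Denominator 1 − (1+r)^(−48) = 0.290200818.
P = 30.4619 / 0.290200818 ≈ 104.97.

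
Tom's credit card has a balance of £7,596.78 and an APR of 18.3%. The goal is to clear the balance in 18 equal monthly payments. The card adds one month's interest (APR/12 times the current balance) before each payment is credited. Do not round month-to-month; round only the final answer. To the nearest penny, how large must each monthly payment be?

Monthly rate r = 18.3%/12 = 1.525% = 0.01525.
Level-payment amortization: P = B₀·r / (1 − (1+r)^(−n)) = 7596.78·0.01525 / (1 − 1.01525^(−18)).
Denominator 1 − (1+r)^(−18) = 0.238471725.
P = 115.851 / 0.238471725 ≈ 485.81.

£485.81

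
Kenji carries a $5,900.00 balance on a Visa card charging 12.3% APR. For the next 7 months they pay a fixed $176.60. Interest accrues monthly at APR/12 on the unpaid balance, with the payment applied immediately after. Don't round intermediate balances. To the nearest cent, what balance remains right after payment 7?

Monthly rate r = 12.3%/12 = 1.025% = 0.01025.
Each month: B ← B·(1+r) − $176.60.
Month 1: interest $60.48; balance after payment $5,783.88.
Month 2: interest $59.28; balance after payment $5,666.56.
Month 3: interest $58.08; balance after payment $5,548.04.
Month 4: interest $56.87; balance after payment $5,428.31.
Month 5: interest $55.64; balance after payment $5,307.35.
Month 6: interest $54.40; balance after payment $5,185.15.
Month 7: interest $53.15; balance after payment $5,061.70.

$5,061.70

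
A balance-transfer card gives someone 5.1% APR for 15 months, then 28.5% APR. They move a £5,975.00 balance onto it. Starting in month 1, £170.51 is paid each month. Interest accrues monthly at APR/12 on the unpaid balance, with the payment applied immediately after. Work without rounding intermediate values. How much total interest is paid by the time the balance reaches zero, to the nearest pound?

£1,913

Promo months 1–15 at r₀ = 5.1%/12 = 0.00425; months 16+ at r₁ = 28.5%/12 = 0.02375.
After month 15: iterate B ← B·(1+r₀) − £170.51 for 15 months → £3,732.29.
Then at r₁ with £170.51/mo: n₂ = −ln(1 − r₁·B/P)/ln(1+r₁) ≈ 31.26 → 32 more payments.
Total paid = 46·£170.51 + £44.27 = £7,887.73; interest = £7,887.73 − £5,975.00 = £1,912.73.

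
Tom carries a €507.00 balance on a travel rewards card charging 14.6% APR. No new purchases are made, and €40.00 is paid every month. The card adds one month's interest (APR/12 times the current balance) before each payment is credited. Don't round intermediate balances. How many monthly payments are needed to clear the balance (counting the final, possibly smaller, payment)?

14 payments

Monthly rate r = 14.6%/12 = 1.21667% = 0.0121667.
Recurrence: B ← B·(1+r) − €40.00.
Month 1: interest €6.17; balance after payment €473.17.
Month 2: interest €5.76; balance after payment €438.93.
Closed form: n = −ln(1 − rB₀/P)/ln(1+r) = −ln(0.84579)/ln(1.01217) ≈ 13.850, so the balance reaches zero during payment 14.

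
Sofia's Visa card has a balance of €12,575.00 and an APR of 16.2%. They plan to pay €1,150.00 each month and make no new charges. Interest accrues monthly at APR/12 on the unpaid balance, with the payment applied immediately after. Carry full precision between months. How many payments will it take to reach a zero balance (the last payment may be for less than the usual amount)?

12 months

Monthly rate r = 16.2%/12 = 1.35% = 0.0135.
Recurrence: B ← B·(1+r) − €1,150.00.
Month 1: interest €169.76; balance after payment €11,594.76.
Month 2: interest €156.53; balance after payment €10,601.29.
Closed form: n = −ln(1 − rB₀/P)/ln(1+r) = −ln(0.85238)/ln(1.0135) ≈ 11.911, so the balance reaches zero during payment 12.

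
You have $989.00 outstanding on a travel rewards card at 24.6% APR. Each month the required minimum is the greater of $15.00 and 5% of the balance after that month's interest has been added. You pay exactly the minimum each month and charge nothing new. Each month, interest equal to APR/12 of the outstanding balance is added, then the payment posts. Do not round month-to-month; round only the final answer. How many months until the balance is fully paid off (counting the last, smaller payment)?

Monthly rate r = 24.6%/12 = 2.05% = 0.0205.
While 5% of the post-interest balance exceeds $15.00, each month B ← (B·(1+r))·(1 − 0.05), i.e. B shrinks by the factor (1+r)·0.95 = 0.96947.
This holds for months 1–40. Entering month 41 the balance is $286.19; 5% of the post-interest balance is now below $15.00, so the flat $15.00 minimum applies from here.
From month 41 a fixed $15.00 at rate r clears $286.19 in 25 more payments. Total: 40 + 25 = 65 months.

65 months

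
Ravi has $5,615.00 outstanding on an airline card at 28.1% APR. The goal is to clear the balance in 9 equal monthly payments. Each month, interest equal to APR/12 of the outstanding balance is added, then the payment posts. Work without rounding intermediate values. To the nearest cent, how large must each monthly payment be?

Monthly rate r = 28.1%/12 = 2.34167% = 0.0234167.
Level-payment amortization: P = B₀·r / (1 − (1+r)^(−n)) = 5615.00·0.0234167 / (1 − 1.02342^(−9)).
Denominator 1 − (1+r)^(−9) = 0.188053092.
P = 131.485 / 0.188053092 ≈ 699.19.

$699.19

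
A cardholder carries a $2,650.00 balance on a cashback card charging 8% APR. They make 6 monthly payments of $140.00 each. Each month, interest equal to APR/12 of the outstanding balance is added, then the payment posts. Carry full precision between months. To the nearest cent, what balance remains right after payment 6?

Monthly rate r = 8%/12 = 0.666667% = 0.00666667.
Each month: B ← B·(1+r) − $140.00.
Month 1: interest $17.67; balance after payment $2,527.67.
Month 2: interest $16.85; balance after payment $2,404.52.
Month 3: interest $16.03; balance after payment $2,280.55.
Month 4: interest $15.20; balance after payment $2,155.75.
Month 5: interest $14.37; balance after payment $2,030.12.
Month 6: interest $13.53; balance after payment $1,903.66.

$1,903.66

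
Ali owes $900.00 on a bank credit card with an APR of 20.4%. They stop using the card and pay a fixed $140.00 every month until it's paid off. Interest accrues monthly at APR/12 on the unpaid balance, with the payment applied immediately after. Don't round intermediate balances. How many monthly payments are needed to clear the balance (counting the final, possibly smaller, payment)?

7 months

Monthly rate r = 20.4%/12 = 1.7% = 0.017.
Recurrence: B ← B·(1+r) − $140.00.
Month 1: interest $15.30; balance after payment $775.30.
Month 2: interest $13.18; balance after payment $648.48.
Closed form: n = −ln(1 − rB₀/P)/ln(1+r) = −ln(0.89071)/ln(1.017) ≈ 6.865, so the balance reaches zero during payment 7.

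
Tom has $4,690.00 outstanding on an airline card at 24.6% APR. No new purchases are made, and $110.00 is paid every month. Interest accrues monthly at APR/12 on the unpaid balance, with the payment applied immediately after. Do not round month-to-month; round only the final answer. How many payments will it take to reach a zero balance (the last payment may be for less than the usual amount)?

103 months

Monthly rate r = 24.6%/12 = 2.05% = 0.0205.
Recurrence: B ← B·(1+r) − $110.00.
Month 1: interest $96.15; balance after payment $4,676.15.
Month 2: interest $95.86; balance after payment $4,662.01.
Closed form: n = −ln(1 − rB₀/P)/ln(1+r) = −ln(0.12595)/ln(1.0205) ≈ 102.097, so the balance reaches zero during payment 103.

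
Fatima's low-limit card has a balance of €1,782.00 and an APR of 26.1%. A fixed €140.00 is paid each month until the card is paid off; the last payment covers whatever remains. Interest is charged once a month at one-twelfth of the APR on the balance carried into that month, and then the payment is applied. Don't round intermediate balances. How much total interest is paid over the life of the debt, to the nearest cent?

Monthly rate r = 26.1%/12 = 2.175% = 0.02175.
Payoff takes n = ⌈−ln(1 − rB₀/P)/ln(1+r)⌉ = ⌈15.064⌉ = 16 payments; the last is €9.08.
Total paid = 15·€140.00 + €9.08 = €2,109.08.
Total interest = total paid − principal = €2,109.08 − €1,782.00 = €327.08.

€327.08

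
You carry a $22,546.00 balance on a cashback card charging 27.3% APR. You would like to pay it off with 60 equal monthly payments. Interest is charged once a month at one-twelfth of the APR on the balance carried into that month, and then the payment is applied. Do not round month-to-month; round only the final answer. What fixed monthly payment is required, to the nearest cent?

$692.50

Monthly rate r = 27.3%/12 = 2.275% = 0.02275.
Level-payment amortization: P = B₀·r / (1 − (1+r)^(−n)) = 22546.00·0.02275 / (1 − 1.02275^(−60)).
Denominator 1 − (1+r)^(−60) = 0.740683167.
P = 512.922 / 0.740683167 ≈ 692.50.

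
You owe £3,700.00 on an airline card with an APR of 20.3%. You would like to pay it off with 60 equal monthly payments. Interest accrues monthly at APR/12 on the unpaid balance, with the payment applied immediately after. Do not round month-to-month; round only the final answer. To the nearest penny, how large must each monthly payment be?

Monthly rate r = 20.3%/12 = 1.69167% = 0.0169167.
Level-payment amortization: P = B₀·r / (1 − (1+r)^(−n)) = 3700.00·0.0169167 / (1 − 1.01692^(−60)).
Denominator 1 − (1+r)^(−60) = 0.634507822.
P = 62.5917 / 0.634507822 ≈ 98.65.

£98.65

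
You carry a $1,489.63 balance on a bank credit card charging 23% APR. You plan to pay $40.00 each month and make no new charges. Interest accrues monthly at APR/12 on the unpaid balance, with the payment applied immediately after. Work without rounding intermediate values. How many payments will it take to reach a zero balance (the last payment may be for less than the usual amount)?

Monthly rate r = 23%/12 = 1.91667% = 0.0191667.
Recurrence: B ← B·(1+r) − $40.00.
Month 1: interest $28.55; balance after payment $1,478.18.
Month 2: interest $28.33; balance after payment $1,466.51.
Closed form: n = −ln(1 − rB₀/P)/ln(1+r) = −ln(0.28622)/ln(1.01917) ≈ 65.893, so the balance reaches zero during payment 66.

66 months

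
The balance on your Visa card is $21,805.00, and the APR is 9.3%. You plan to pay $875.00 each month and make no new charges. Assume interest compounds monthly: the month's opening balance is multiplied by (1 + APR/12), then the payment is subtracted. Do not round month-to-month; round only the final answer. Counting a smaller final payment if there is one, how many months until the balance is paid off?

Monthly rate r = 9.3%/12 = 0.775% = 0.00775.
Recurrence: B ← B·(1+r) − $875.00.
Month 1: interest $168.99; balance after payment $21,098.99.
Month 2: interest $163.52; balance after payment $20,387.51.
Closed form: n = −ln(1 − rB₀/P)/ln(1+r) = −ln(0.80687)/ln(1.00775) ≈ 27.797, so the balance reaches zero during payment 28.

28 payments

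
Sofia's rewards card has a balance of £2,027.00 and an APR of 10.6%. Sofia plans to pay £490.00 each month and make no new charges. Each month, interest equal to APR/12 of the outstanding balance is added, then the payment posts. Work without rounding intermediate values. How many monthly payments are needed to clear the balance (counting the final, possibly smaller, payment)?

5 payments

Monthly rate r = 10.6%/12 = 0.883333% = 0.00883333.
Recurrence: B ← B·(1+r) − £490.00.
Month 1: interest £17.91; balance after payment £1,554.91.
Month 2: interest £13.73; balance after payment £1,078.64.
Month 3: interest £9.53; balance after payment £598.17.
Month 4: interest £5.28; balance after payment £113.45.
Month 5: interest £1.00; balance after payment £0.00.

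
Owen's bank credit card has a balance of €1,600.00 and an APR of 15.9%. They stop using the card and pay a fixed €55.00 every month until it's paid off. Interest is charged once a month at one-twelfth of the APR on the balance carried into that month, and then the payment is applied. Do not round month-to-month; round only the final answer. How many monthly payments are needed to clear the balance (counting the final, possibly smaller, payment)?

37 payments

Monthly rate r = 15.9%/12 = 1.325% = 0.01325.
Recurrence: B ← B·(1+r) − €55.00.
Month 1: interest €21.20; balance after payment €1,566.20.
Month 2: interest €20.75; balance after payment €1,531.95.
Closed form: n = −ln(1 − rB₀/P)/ln(1+r) = −ln(0.61455)/ln(1.01325) ≈ 36.988, so the balance reaches zero during payment 37.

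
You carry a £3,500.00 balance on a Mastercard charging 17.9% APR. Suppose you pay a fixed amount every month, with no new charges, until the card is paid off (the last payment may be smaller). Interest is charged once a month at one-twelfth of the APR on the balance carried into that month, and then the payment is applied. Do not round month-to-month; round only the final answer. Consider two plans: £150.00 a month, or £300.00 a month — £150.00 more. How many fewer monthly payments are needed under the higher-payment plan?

16 fewer payments

Monthly rate r = 17.9%/12 = 1.49167% = 0.0149167.
At £150.00/mo: n = ⌈−ln(1 − rB₀/P)/ln(1+r)⌉ = 29 payments (last £133.97); total interest = total paid − £3,500.00 = £833.97.
At £300.00/mo: 13 payments (last £274.03); total interest £374.03.
Payments saved = 29 − 13 = 16.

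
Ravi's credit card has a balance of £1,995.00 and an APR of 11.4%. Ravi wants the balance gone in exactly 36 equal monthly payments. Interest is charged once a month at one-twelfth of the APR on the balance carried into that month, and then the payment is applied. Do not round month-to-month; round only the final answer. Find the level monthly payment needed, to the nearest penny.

£65.69

Monthly rate r = 11.4%/12 = 0.95% = 0.0095.
Level-payment amortization: P = B₀·r / (1 − (1+r)^(−n)) = 1995.00·0.0095 / (1 − 1.0095^(−36)).
Denominator 1 − (1+r)^(−36) = 0.288504165.
P = 18.9525 / 0.288504165 ≈ 65.69.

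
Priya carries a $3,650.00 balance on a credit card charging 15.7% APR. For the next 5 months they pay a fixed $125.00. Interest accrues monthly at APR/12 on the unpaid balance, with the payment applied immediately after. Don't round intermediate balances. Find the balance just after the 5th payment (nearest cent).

Monthly rate r = 15.7%/12 = 1.30833% = 0.0130833.
Each month: B ← B·(1+r) − $125.00.
Month 1: interest $47.75; balance after payment $3,572.75.
Month 2: interest $46.74; balance after payment $3,494.50.
Month 3: interest $45.72; balance after payment $3,415.22.
Month 4: interest $44.68; balance after payment $3,334.90.
Month 5: interest $43.63; balance after payment $3,253.53.

$3,253.53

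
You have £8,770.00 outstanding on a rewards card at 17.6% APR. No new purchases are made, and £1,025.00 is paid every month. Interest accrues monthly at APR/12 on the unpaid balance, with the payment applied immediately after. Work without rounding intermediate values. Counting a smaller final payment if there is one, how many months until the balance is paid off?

10 months

Monthly rate r = 17.6%/12 = 1.46667% = 0.0146667.
Recurrence: B ← B·(1+r) − £1,025.00.
Month 1: interest £128.63; balance after payment £7,873.63.
Month 2: interest £115.48; balance after payment £6,964.11.
Closed form: n = −ln(1 − rB₀/P)/ln(1+r) = −ln(0.87451)/ln(1.01467) ≈ 9.209, so the balance reaches zero during payment 10.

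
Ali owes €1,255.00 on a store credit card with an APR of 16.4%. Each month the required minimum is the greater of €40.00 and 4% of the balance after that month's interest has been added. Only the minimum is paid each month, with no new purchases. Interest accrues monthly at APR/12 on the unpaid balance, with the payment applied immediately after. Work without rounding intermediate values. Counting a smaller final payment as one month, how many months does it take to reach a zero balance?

40 months

Monthly rate r = 16.4%/12 = 1.36667% = 0.0136667.
While 4% of the post-interest balance exceeds €40.00, each month B ← (B·(1+r))·(1 − 0.04), i.e. B shrinks by the factor (1+r)·0.96 = 0.97312.
This holds for months 1–9. Entering month 10 the balance is €982.07; 4% of the post-interest balance is now below €40.00, so the flat €40.00 minimum applies from here.
From month 10 a fixed €40.00 at rate r clears €982.07 in 31 more payments. Total: 9 + 31 = 40 months.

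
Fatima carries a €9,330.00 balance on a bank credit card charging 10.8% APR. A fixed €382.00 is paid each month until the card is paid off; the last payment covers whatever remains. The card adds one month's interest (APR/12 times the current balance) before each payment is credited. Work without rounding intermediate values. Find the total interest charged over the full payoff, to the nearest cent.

Monthly rate r = 10.8%/12 = 0.9% = 0.009.
Payoff takes n = ⌈−ln(1 − rB₀/P)/ln(1+r)⌉ = ⌈27.705⌉ = 28 payments; the last is €269.53.
Total paid = 27·€382.00 + €269.53 = €10,583.53.
Total interest = total paid − principal = €10,583.53 − €9,330.00 = €1,253.53.

€1,253.53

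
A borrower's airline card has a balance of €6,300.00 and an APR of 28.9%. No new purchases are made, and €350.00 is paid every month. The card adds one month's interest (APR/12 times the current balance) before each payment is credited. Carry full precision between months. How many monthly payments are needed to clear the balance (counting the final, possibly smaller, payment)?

24 months

Monthly rate r = 28.9%/12 = 2.40833% = 0.0240833.
Recurrence: B ← B·(1+r) − €350.00.
Month 1: interest €151.72; balance after payment €6,101.73.
Month 2: interest €146.95; balance after payment €5,898.67.
Closed form: n = −ln(1 − rB₀/P)/ln(1+r) = −ln(0.5665)/ln(1.02408) ≈ 23.879, so the balance reaches zero during payment 24.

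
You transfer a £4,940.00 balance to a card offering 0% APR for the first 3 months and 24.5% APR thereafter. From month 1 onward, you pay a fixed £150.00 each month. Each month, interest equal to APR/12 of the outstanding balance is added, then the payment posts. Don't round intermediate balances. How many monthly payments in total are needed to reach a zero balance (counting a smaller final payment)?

Promo months 1–3 at r₀ = 0%/12 = 0; months 4+ at r₁ = 24.5%/12 = 0.0204167.
After month 3 (no interest yet): B = £4,940.00 − 3·£150.00 = £4,490.00.
Then at r₁ with £150.00/mo: n₂ = −ln(1 − r₁·B/P)/ln(1+r₁) ≈ 46.73 → 47 more payments.

50 payments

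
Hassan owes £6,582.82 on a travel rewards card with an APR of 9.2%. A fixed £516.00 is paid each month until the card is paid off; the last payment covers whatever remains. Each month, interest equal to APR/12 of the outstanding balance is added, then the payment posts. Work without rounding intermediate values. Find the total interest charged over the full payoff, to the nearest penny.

Monthly rate r = 9.2%/12 = 0.766667% = 0.00766667.
Payoff takes n = ⌈−ln(1 − rB₀/P)/ln(1+r)⌉ = ⌈13.477⌉ = 14 payments; the last is £246.42.
Total paid = 13·£516.00 + £246.42 = £6,954.42.
Total interest = total paid − principal = £6,954.42 − £6,582.82 = £371.60.

£371.60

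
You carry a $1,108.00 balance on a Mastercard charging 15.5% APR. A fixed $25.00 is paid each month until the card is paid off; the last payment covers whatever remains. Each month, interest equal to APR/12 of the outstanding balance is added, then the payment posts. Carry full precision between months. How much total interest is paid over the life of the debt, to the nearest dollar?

Monthly rate r = 15.5%/12 = 1.29167% = 0.0129167.
Payoff takes n = ⌈−ln(1 − rB₀/P)/ln(1+r)⌉ = ⌈66.209⌉ = 67 payments; the last is $5.25.
Total paid = 66·$25.00 + $5.25 = $1,655.25.
Total interest = total paid − principal = $1,655.25 − $1,108.00 = $547.25.

$547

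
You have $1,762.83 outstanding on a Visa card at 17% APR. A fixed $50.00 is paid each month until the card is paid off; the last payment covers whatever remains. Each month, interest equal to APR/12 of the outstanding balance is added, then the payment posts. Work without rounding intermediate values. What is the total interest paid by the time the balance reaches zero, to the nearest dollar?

$697

Monthly rate r = 17%/12 = 1.41667% = 0.0141667.
Payoff takes n = ⌈−ln(1 − rB₀/P)/ln(1+r)⌉ = ⌈49.198⌉ = 50 payments; the last is $9.97.
Total paid = 49·$50.00 + $9.97 = $2,459.97.
Total interest = total paid − principal = $2,459.97 − $1,762.83 = $697.14.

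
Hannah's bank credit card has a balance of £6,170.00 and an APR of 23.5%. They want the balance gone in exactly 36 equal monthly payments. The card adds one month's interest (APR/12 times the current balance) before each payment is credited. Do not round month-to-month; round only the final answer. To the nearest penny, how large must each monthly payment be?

Monthly rate r = 23.5%/12 = 1.95833% = 0.0195833.
Level-payment amortization: P = B₀·r / (1 − (1+r)^(−n)) = 6170.00·0.0195833 / (1 − 1.01958^(−36)).
Denominator 1 − (1+r)^(−36) = 0.502512922.
P = 120.829 / 0.502512922 ≈ 240.45.

£240.45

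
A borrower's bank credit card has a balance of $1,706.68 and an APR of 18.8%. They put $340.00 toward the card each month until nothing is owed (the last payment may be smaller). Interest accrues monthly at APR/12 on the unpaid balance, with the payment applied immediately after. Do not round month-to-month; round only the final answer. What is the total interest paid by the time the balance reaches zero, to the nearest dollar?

$85

Monthly rate r = 18.8%/12 = 1.56667% = 0.0156667.
Payoff takes n = ⌈−ln(1 − rB₀/P)/ln(1+r)⌉ = ⌈5.269⌉ = 6 payments; the last is $91.94.
Total paid = 5·$340.00 + $91.94 = $1,791.94.
Total interest = total paid − principal = $1,791.94 − $1,706.68 = $85.26.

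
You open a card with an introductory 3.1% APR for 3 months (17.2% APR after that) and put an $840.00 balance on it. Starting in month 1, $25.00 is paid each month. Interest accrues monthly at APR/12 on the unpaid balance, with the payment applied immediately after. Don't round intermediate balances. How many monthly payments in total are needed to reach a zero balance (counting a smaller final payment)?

45 payments

Promo months 1–3 at r₀ = 3.1%/12 = 0.00258333; months 4+ at r₁ = 17.2%/12 = 0.0143333.
After month 3: iterate B ← B·(1+r₀) − $25.00 for 3 months → $771.33.
Then at r₁ with $25.00/mo: n₂ = −ln(1 − r₁·B/P)/ln(1+r₁) ≈ 41.02 → 42 more payments.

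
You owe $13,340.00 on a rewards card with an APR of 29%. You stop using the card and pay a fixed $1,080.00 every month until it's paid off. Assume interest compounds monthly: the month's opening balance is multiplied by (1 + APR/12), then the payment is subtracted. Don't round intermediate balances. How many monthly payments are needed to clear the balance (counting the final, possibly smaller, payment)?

15 months

Monthly rate r = 29%/12 = 2.41667% = 0.0241667.
Recurrence: B ← B·(1+r) − $1,080.00.
Month 1: interest $322.38; balance after payment $12,582.38.
Month 2: interest $304.07; balance after payment $11,806.46.
Closed form: n = −ln(1 − rB₀/P)/ln(1+r) = −ln(0.7015)/ln(1.02417) ≈ 14.847, so the balance reaches zero during payment 15.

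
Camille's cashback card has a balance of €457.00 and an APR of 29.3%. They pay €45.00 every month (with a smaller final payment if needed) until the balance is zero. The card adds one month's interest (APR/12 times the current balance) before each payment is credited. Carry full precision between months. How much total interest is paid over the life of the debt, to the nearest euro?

Monthly rate r = 29.3%/12 = 2.44167% = 0.0244167.
Payoff takes n = ⌈−ln(1 − rB₀/P)/ln(1+r)⌉ = ⌈11.813⌉ = 12 payments; the last is €36.67.
Total paid = 11·€45.00 + €36.67 = €531.67.
Total interest = total paid − principal = €531.67 − €457.00 = €74.67.

€75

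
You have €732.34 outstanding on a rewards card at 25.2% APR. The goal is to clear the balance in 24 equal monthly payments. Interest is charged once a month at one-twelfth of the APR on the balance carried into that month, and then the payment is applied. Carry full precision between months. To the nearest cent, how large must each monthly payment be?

€39.16

Monthly rate r = 25.2%/12 = 2.1% = 0.021.
Level-payment amortization: P = B₀·r / (1 − (1+r)^(−n)) = 732.34·0.021 / (1 − 1.021^(−24)).
Denominator 1 − (1+r)^(−24) = 0.392729492.
P = 15.3791 / 0.392729492 ≈ 39.16.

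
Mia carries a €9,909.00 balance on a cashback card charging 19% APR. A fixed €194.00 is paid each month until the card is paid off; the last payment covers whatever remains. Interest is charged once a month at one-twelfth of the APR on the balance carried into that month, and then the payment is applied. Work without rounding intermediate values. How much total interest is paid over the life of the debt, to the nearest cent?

Monthly rate r = 19%/12 = 1.58333% = 0.0158333.
Payoff takes n = ⌈−ln(1 − rB₀/P)/ln(1+r)⌉ = ⌈105.290⌉ = 106 payments; the last is €56.67.
Total paid = 105·€194.00 + €56.67 = €20,426.67.
Total interest = total paid − principal = €20,426.67 − €9,909.00 = €10,517.67.

€10,517.67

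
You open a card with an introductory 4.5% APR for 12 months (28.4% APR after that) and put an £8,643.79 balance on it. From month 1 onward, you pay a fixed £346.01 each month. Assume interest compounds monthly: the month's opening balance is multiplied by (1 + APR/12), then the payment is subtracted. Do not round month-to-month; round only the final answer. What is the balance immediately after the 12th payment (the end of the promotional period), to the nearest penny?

£4,802.05

Promo months 1–12 at r₀ = 4.5%/12 = 0.00375; months 13+ at r₁ = 28.4%/12 = 0.0236667.
After month 12: iterate B ← B·(1+r₀) − £346.01 for 12 months → £4,802.05.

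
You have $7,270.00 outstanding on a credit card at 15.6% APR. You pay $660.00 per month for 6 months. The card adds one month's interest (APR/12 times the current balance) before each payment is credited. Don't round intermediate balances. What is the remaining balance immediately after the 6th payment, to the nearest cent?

$3,764.86

Monthly rate r = 15.6%/12 = 1.3% = 0.013.
Each month: B ← B·(1+r) − $660.00.
Month 1: interest $94.51; balance after payment $6,704.51.
Month 2: interest $87.16; balance after payment $6,131.67.
Month 3: interest $79.71; balance after payment $5,551.38.
Month 4: interest $72.17; balance after payment $4,963.55.
Month 5: interest $64.53; balance after payment $4,368.07.
Month 6: interest $56.78; balance after payment $3,764.86.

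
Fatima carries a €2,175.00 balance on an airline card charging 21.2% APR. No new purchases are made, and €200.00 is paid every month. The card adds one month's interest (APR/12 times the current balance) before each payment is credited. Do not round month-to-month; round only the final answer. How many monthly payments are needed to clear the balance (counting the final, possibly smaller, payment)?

13 payments

Monthly rate r = 21.2%/12 = 1.76667% = 0.0176667.
Recurrence: B ← B·(1+r) − €200.00.
Month 1: interest €38.43; balance after payment €2,013.43.
Month 2: interest €35.57; balance after payment €1,849.00.
Closed form: n = −ln(1 − rB₀/P)/ln(1+r) = −ln(0.80788)/ln(1.01767) ≈ 12.183, so the balance reaches zero during payment 13.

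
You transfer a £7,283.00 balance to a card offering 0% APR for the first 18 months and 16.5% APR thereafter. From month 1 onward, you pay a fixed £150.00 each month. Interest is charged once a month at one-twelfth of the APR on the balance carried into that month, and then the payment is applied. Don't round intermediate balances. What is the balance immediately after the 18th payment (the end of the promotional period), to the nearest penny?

£4,583.00

Promo months 1–18 at r₀ = 0%/12 = 0; months 19+ at r₁ = 16.5%/12 = 0.01375.
After month 18 (no interest yet): B = £7,283.00 − 18·£150.00 = £4,583.00.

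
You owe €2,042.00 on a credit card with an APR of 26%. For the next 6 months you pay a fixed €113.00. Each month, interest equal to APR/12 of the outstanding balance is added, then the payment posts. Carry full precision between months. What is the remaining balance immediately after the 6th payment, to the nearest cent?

Monthly rate r = 26%/12 = 2.16667% = 0.0216667.
Each month: B ← B·(1+r) − €113.00.
Month 1: interest €44.24; balance after payment €1,973.24.
Month 2: interest €42.75; balance after payment €1,903.00.
Month 3: interest €41.23; balance after payment €1,831.23.
Month 4: interest €39.68; balance after payment €1,757.91.
Month 5: interest €38.09; balance after payment €1,682.99.
Month 6: interest €36.46; balance after payment €1,606.46.

€1,606.46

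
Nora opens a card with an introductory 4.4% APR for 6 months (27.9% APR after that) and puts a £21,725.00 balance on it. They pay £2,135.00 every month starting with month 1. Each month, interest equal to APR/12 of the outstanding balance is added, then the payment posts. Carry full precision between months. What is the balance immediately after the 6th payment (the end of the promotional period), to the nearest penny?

£9,279.35

Promo months 1–6 at r₀ = 4.4%/12 = 0.00366667; months 7+ at r₁ = 27.9%/12 = 0.02325.
After month 6: iterate B ← B·(1+r₀) − £2,135.00 for 6 months → £9,279.35.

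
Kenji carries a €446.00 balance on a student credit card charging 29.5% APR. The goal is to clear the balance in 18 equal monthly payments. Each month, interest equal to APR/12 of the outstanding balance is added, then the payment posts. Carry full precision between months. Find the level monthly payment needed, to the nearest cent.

Monthly rate r = 29.5%/12 = 2.45833% = 0.0245833.
Level-payment amortization: P = B₀·r / (1 − (1+r)^(−n)) = 446.00·0.0245833 / (1 − 1.02458^(−18)).
Denominator 1 − (1+r)^(−18) = 0.354124466.
P = 10.9642 / 0.354124466 ≈ 30.96.

€30.96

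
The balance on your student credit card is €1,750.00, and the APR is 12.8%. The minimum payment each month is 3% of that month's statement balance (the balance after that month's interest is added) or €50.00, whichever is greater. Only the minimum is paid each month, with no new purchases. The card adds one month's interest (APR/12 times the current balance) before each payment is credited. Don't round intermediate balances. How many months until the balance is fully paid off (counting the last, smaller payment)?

44 months

Monthly rate r = 12.8%/12 = 1.06667% = 0.0106667.
While 3% of the post-interest balance exceeds €50.00, each month B ← (B·(1+r))·(1 − 0.03), i.e. B shrinks by the factor (1+r)·0.97 = 0.98035.
This holds for months 1–3. Entering month 4 the balance is €1,648.83; 3% of the post-interest balance is now below €50.00, so the flat €50.00 minimum applies from here.
From month 4 a fixed €50.00 at rate r clears €1,648.83 in 41 more payments. Total: 3 + 41 = 44 months.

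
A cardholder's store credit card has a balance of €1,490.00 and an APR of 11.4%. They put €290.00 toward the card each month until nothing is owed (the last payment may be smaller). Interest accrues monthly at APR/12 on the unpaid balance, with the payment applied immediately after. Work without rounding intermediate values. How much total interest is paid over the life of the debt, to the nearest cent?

€45.12

Monthly rate r = 11.4%/12 = 0.95% = 0.0095.
Payoff takes n = ⌈−ln(1 − rB₀/P)/ln(1+r)⌉ = ⌈5.293⌉ = 6 payments; the last is €85.12.
Total paid = 5·€290.00 + €85.12 = €1,535.12.
Total interest = total paid − principal = €1,535.12 − €1,490.00 = €45.12.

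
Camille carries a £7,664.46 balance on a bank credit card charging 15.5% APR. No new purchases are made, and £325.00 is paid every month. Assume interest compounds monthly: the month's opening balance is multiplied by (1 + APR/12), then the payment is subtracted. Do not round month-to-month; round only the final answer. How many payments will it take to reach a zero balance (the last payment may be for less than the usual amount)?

29 payments

Monthly rate r = 15.5%/12 = 1.29167% = 0.0129167.
Recurrence: B ← B·(1+r) − £325.00.
Month 1: interest £99.00; balance after payment £7,438.46.
Month 2: interest £96.08; balance after payment £7,209.54.
Closed form: n = −ln(1 − rB₀/P)/ln(1+r) = −ln(0.69539)/ln(1.01292) ≈ 28.307, so the balance reaches zero during payment 29.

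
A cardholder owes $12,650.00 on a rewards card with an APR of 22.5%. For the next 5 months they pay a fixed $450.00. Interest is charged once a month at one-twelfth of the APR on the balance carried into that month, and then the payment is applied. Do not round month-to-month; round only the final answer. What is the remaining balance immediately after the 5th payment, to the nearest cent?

$11,545.28

Monthly rate r = 22.5%/12 = 1.875% = 0.01875.
Each month: B ← B·(1+r) − $450.00.
Month 1: interest $237.19; balance after payment $12,437.19.
Month 2: interest $233.20; balance after payment $12,220.38.
Month 3: interest $229.13; balance after payment $11,999.52.
Month 4: interest $224.99; balance after payment $11,774.51.
Month 5: interest $220.77; balance after payment $11,545.28.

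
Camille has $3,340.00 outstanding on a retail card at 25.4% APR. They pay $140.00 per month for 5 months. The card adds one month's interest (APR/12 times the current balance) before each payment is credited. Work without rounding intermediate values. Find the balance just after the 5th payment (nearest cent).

Monthly rate r = 25.4%/12 = 2.11667% = 0.0211667.
Each month: B ← B·(1+r) − $140.00.
Month 1: interest $70.70; balance after payment $3,270.70.
Month 2: interest $69.23; balance after payment $3,199.93.
Month 3: interest $67.73; balance after payment $3,127.66.
Month 4: interest $66.20; balance after payment $3,053.86.
Month 5: interest $64.64; balance after payment $2,978.50.

$2,978.50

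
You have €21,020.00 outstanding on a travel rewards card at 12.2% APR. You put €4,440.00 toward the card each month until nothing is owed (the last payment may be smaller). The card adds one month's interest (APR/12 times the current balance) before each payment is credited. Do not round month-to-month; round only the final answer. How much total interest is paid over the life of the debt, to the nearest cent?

Monthly rate r = 12.2%/12 = 1.01667% = 0.0101667.
Payoff takes n = ⌈−ln(1 − rB₀/P)/ln(1+r)⌉ = ⌈4.877⌉ = 5 payments; the last is €3,894.45.
Total paid = 4·€4,440.00 + €3,894.45 = €21,654.45.
Total interest = total paid − principal = €21,654.45 − €21,020.00 = €634.45.

€634.45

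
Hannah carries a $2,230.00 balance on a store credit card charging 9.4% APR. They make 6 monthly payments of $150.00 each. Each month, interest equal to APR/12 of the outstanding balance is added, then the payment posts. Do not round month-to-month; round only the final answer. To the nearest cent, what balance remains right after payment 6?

$1,419.07

Monthly rate r = 9.4%/12 = 0.783333% = 0.00783333.
Each month: B ← B·(1+r) − $150.00.
Month 1: interest $17.47; balance after payment $2,097.47.
Month 2: interest $16.43; balance after payment $1,963.90.
Month 3: interest $15.38; balance after payment $1,829.28.
Month 4: interest $14.33; balance after payment $1,693.61.
Month 5: interest $13.27; balance after payment $1,556.88.
Month 6: interest $12.20; balance after payment $1,419.07.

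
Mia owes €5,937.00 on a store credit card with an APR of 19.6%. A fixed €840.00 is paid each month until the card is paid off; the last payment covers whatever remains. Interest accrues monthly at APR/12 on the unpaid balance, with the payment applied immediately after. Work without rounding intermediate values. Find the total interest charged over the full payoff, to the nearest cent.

€424.63

Monthly rate r = 19.6%/12 = 1.63333% = 0.0163333.
Payoff takes n = ⌈−ln(1 − rB₀/P)/ln(1+r)⌉ = ⌈7.571⌉ = 8 payments; the last is €481.63.
Total paid = 7·€840.00 + €481.63 = €6,361.63.
Total interest = total paid − principal = €6,361.63 − €5,937.00 = €424.63.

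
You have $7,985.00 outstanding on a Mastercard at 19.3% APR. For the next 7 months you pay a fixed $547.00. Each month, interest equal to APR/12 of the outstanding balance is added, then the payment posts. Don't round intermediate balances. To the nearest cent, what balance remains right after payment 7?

Monthly rate r = 19.3%/12 = 1.60833% = 0.0160833.
Each month: B ← B·(1+r) − $547.00.
Month 1: interest $128.43; balance after payment $7,566.43.
Month 2: interest $121.69; balance after payment $7,141.12.
Month 3: interest $114.85; balance after payment $6,708.97.
Month 4: interest $107.90; balance after payment $6,269.87.
Month 5: interest $100.84; balance after payment $5,823.71.
Month 6: interest $93.66; balance after payment $5,370.38.
Month 7: interest $86.37; balance after payment $4,909.75.

$4,909.75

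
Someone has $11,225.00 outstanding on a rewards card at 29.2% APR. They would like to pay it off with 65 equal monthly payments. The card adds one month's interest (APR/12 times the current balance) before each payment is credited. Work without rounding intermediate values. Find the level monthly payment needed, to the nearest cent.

Monthly rate r = 29.2%/12 = 2.43333% = 0.0243333.
Level-payment amortization: P = B₀·r / (1 − (1+r)^(−n)) = 11225.00·0.0243333 / (1 − 1.02433^(−65)).
Denominator 1 − (1+r)^(−65) = 0.790436743.
P = 273.142 / 0.790436743 ≈ 345.56.

$345.56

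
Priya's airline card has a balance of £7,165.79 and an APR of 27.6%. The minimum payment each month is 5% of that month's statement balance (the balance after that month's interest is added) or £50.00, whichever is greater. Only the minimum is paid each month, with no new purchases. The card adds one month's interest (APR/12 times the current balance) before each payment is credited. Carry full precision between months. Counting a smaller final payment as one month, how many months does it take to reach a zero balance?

97 months

Monthly rate r = 27.6%/12 = 2.3% = 0.023.
While 5% of the post-interest balance exceeds £50.00, each month B ← (B·(1+r))·(1 − 0.05), i.e. B shrinks by the factor (1+r)·0.95 = 0.97185.
This holds for months 1–70. Entering month 71 the balance is £970.98; 5% of the post-interest balance is now below £50.00, so the flat £50.00 minimum applies from here.
From month 71 a fixed £50.00 at rate r clears £970.98 in 27 more payments. Total: 70 + 27 = 97 months.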